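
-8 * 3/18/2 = -2/3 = -0.67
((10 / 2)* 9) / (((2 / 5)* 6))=75 / 4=18.75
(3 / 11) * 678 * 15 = 30510 / 11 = 2773.64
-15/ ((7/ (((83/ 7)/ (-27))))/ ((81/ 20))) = 747/ 196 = 3.81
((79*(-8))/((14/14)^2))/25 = -632/25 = -25.28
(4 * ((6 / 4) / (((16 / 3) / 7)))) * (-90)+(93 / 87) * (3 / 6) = -82153 / 116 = -708.22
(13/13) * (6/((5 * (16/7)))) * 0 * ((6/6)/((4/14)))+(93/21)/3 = 31/21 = 1.48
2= 2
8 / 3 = 2.67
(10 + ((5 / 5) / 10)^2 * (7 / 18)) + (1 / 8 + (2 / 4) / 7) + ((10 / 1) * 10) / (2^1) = 189631 / 3150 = 60.20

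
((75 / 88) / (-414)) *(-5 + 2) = 25 / 4048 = 0.01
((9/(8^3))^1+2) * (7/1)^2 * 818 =80868.57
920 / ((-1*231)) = -920 / 231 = -3.98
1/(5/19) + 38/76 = 43/10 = 4.30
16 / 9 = 1.78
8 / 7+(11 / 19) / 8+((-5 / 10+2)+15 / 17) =65073 / 18088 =3.60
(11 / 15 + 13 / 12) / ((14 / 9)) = 327 / 280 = 1.17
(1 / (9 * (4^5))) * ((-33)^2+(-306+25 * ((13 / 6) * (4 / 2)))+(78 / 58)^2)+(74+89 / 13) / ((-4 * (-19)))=6666043651 / 5743236096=1.16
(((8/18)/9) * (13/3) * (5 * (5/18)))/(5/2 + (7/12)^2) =10400/99387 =0.10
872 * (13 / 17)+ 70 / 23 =261918 / 391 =669.87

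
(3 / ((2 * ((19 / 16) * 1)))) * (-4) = -96 / 19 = -5.05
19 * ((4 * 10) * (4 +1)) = 3800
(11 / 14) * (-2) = -11 / 7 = -1.57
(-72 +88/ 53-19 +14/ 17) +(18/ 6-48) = -120298/ 901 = -133.52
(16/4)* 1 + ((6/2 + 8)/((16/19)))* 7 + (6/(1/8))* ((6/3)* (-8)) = -10761/16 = -672.56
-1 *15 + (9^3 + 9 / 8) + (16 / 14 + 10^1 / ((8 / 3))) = 40321 / 56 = 720.02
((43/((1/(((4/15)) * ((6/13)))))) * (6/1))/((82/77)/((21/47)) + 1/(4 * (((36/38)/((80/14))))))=232848/28535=8.16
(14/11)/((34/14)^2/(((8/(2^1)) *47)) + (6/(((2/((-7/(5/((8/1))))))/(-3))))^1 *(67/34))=10962280/1711159703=0.01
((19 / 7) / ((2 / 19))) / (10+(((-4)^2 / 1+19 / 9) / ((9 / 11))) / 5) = 146205 / 81802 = 1.79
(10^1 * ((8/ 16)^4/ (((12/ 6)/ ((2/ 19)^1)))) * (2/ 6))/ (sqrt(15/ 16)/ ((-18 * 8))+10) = 8 * sqrt(15)/ 42024941+46080/ 42024941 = 0.00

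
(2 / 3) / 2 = 1 / 3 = 0.33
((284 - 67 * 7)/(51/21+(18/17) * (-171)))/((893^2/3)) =66045/16951373393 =0.00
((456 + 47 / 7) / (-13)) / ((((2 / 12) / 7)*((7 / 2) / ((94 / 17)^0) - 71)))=12956 / 585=22.15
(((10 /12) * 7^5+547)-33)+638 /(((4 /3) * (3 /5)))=45952 /3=15317.33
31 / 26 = 1.19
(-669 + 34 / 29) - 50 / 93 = -1802581 / 2697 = -668.37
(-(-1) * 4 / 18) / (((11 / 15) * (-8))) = -5 / 132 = -0.04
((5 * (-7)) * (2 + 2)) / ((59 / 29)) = -4060 / 59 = -68.81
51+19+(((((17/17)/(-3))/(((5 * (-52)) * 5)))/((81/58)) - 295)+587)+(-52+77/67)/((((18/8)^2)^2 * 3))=309737695883/857194650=361.34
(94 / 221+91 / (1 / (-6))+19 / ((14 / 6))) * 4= -3325628 / 1547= -2149.73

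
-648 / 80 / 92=-81 / 920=-0.09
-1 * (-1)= 1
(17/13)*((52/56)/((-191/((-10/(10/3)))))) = 0.02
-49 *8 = -392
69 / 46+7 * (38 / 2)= 269 / 2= 134.50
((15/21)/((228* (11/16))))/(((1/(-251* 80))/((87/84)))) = -2911600/30723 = -94.77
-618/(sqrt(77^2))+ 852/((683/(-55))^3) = -207817073466/24533122999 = -8.47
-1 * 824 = -824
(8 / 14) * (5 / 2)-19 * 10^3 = -132990 / 7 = -18998.57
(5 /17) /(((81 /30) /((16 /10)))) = 80 /459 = 0.17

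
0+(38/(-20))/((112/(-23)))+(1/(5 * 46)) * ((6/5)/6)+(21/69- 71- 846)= -118020033/128800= -916.30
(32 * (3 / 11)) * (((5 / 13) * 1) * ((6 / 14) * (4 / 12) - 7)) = -23040 / 1001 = -23.02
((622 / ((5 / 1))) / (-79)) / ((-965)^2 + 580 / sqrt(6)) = -69506634 / 41104329372065 + 36076 * sqrt(6) / 205521646860325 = -0.00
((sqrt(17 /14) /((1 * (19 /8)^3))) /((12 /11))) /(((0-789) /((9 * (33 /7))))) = -23232 * sqrt(238) /88391933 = -0.00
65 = 65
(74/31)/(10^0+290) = 74/9021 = 0.01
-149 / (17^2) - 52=-15177 / 289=-52.52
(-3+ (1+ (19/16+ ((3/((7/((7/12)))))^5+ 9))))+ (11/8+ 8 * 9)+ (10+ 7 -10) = 90689/1024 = 88.56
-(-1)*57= 57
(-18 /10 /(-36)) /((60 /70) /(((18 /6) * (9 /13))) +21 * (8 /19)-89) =-1197 /1909100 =-0.00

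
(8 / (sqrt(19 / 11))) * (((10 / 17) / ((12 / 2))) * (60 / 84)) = 200 * sqrt(209) / 6783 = 0.43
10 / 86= 5 / 43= 0.12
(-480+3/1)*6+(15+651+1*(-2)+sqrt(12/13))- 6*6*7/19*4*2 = -43778/19+2*sqrt(39)/13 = -2303.14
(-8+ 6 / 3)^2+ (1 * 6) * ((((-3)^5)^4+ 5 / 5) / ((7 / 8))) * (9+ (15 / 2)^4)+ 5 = 531061671915701 / 7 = 75865953130814.43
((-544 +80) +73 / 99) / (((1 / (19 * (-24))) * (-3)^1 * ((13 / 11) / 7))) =-48798232 / 117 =-417078.91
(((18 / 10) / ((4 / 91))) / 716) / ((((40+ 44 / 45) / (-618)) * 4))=-2277639 / 10562432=-0.22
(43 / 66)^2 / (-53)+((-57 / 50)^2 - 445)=-16005948898 / 36073125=-443.71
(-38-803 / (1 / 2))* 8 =-13152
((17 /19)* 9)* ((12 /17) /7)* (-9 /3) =-2.44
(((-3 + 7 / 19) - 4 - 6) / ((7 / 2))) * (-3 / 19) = 1440 / 2527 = 0.57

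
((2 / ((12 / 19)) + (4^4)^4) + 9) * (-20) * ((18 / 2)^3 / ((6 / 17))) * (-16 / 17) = 166988328941520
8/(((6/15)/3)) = 60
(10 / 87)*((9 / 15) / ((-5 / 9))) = -18 / 145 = -0.12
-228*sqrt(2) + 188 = -134.44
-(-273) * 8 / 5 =2184 / 5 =436.80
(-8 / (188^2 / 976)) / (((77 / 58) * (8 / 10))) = -35380 / 170093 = -0.21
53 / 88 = 0.60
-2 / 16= -1 / 8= -0.12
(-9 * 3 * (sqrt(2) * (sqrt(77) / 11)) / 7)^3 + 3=3- 39366 * sqrt(154) / 5929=-79.39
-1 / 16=-0.06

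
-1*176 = -176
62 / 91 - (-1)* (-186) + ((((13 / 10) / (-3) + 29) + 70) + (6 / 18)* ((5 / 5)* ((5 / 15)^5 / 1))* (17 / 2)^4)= -422401297 / 5307120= -79.59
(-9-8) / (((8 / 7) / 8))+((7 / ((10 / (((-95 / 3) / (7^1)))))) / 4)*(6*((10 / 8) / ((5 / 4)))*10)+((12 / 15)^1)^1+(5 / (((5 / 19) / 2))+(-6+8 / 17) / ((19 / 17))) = -25203 / 190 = -132.65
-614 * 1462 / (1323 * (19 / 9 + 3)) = -132.75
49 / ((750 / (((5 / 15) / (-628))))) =-49 / 1413000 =-0.00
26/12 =13/6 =2.17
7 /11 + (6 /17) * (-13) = -739 /187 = -3.95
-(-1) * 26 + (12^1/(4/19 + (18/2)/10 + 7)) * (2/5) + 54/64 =1352903/49312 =27.44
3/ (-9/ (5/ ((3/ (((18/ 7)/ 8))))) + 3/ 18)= -90/ 499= -0.18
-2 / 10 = -1 / 5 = -0.20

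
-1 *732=-732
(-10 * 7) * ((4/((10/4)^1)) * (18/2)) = -1008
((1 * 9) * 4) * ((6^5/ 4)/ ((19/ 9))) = 629856/ 19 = 33150.32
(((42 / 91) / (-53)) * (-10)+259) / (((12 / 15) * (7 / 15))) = 13388325 / 19292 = 693.98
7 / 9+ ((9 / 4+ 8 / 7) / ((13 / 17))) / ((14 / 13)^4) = 39462931 / 9680832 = 4.08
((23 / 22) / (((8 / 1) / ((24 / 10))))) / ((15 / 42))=483 / 550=0.88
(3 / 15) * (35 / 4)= 7 / 4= 1.75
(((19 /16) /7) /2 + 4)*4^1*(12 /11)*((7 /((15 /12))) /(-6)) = -183 /11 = -16.64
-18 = -18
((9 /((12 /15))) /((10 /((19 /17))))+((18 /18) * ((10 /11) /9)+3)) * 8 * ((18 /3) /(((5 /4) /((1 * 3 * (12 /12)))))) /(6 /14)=3286136 /2805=1171.53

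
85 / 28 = 3.04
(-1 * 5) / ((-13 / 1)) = 5 / 13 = 0.38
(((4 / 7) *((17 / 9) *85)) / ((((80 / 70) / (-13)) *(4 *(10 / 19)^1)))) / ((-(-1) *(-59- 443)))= 71383 / 72288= 0.99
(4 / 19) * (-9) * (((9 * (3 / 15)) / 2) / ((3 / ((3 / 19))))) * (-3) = 486 / 1805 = 0.27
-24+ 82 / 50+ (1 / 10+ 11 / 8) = -4177 / 200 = -20.88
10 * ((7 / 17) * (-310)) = -21700 / 17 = -1276.47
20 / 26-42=-536 / 13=-41.23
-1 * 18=-18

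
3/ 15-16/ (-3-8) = 91/ 55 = 1.65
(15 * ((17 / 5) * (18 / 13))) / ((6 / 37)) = 5661 / 13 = 435.46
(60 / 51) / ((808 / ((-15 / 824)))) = -75 / 2829616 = -0.00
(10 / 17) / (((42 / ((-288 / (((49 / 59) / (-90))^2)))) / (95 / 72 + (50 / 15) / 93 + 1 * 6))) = -3085969158000 / 8857289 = -348410.12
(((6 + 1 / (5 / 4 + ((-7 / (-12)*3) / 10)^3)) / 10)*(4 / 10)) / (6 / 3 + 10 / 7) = 0.08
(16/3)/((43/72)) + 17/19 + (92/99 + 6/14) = 6331508/566181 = 11.18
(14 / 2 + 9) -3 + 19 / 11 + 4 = 206 / 11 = 18.73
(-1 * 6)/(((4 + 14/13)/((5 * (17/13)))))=-85/11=-7.73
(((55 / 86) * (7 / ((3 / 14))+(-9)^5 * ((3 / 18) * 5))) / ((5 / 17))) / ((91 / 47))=-55225.86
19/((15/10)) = 38/3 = 12.67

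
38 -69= -31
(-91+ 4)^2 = 7569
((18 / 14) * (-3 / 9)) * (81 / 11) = -243 / 77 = -3.16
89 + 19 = 108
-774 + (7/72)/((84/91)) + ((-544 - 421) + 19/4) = -1498301/864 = -1734.14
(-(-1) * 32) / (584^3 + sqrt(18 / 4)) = 12747309056 / 79342718832607223 - 96 * sqrt(2) / 79342718832607223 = 0.00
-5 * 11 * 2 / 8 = -13.75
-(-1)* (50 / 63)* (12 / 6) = 100 / 63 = 1.59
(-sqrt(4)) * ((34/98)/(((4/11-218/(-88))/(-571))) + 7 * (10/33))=27331628/202125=135.22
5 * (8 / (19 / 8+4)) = 320 / 51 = 6.27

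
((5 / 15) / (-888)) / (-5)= 1 / 13320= 0.00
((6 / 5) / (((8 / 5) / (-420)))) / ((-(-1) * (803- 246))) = -315 / 557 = -0.57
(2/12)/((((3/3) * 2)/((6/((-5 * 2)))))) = -1/20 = -0.05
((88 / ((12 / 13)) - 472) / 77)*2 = -2260 / 231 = -9.78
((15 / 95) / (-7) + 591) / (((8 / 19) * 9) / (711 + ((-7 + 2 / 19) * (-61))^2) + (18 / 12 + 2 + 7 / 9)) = 2834585047800 / 20518186507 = 138.15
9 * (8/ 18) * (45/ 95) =36/ 19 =1.89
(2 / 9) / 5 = 2 / 45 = 0.04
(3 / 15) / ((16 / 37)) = 37 / 80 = 0.46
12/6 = 2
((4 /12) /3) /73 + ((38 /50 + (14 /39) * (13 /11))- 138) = -24718912 /180675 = -136.81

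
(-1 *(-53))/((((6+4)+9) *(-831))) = -0.00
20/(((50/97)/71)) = 13774/5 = 2754.80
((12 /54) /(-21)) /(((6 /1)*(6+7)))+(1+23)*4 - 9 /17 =11963116 /125307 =95.47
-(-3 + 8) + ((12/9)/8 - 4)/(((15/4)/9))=-71/5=-14.20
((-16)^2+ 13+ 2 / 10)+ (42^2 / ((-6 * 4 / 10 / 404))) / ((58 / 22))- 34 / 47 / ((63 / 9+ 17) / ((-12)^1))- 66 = -766202627 / 6815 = -112428.85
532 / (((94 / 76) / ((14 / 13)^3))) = 55472704 / 103259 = 537.22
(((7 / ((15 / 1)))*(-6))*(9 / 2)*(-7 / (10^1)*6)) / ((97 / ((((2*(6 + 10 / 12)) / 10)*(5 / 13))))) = 18081 / 63050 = 0.29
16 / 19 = 0.84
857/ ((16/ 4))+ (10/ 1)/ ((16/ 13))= 1779/ 8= 222.38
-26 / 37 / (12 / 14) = -91 / 111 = -0.82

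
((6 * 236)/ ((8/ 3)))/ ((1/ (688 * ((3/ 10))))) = 547992/ 5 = 109598.40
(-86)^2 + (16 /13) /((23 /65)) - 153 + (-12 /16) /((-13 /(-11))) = 8666029 /1196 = 7245.84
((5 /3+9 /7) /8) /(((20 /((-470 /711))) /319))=-464783 /119448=-3.89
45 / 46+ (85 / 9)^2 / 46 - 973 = -1807264 / 1863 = -970.08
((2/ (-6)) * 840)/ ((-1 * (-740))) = -14/ 37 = -0.38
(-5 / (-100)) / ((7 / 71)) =71 / 140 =0.51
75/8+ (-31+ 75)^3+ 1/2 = 85193.88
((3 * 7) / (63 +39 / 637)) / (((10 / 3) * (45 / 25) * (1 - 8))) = -49 / 6180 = -0.01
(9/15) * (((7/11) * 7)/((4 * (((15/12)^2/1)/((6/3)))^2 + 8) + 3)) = 12544/63085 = 0.20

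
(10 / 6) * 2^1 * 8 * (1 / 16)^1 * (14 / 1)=70 / 3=23.33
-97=-97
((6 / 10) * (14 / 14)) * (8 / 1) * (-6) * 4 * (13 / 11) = -7488 / 55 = -136.15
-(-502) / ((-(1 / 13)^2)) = -84838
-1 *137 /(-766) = 137 /766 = 0.18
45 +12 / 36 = 136 / 3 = 45.33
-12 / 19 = -0.63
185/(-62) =-185/62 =-2.98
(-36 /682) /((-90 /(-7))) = -7 /1705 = -0.00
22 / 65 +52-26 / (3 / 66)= -33778 / 65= -519.66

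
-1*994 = -994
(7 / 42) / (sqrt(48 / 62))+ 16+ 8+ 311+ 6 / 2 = sqrt(186) / 72+ 338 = 338.19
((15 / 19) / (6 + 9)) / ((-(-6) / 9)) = 3 / 38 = 0.08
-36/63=-4/7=-0.57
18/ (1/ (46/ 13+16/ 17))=17820/ 221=80.63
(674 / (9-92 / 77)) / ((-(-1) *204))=25949 / 61302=0.42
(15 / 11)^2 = 225 / 121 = 1.86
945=945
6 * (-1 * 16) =-96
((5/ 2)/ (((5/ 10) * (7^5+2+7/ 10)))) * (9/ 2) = 225/ 168097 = 0.00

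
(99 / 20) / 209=9 / 380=0.02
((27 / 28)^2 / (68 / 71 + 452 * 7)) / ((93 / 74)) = 70929 / 303411136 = 0.00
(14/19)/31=14/589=0.02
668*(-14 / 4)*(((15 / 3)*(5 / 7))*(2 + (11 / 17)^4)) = -1517053050 / 83521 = -18163.73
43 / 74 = 0.58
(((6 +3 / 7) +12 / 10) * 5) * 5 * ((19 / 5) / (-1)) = -5073 / 7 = -724.71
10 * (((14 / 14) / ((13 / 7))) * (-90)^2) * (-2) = -1134000 / 13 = -87230.77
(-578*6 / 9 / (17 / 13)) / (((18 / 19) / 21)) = -58786 / 9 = -6531.78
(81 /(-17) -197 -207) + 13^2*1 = -4076 /17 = -239.76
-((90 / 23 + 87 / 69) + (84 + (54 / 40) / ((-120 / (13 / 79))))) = -129620509 / 1453600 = -89.17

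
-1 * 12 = -12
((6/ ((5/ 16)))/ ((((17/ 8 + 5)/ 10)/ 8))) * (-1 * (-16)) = 65536/ 19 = 3449.26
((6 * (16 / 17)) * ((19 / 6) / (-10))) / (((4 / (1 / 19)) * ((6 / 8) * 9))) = -8 / 2295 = -0.00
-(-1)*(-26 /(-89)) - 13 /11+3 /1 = 2066 /979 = 2.11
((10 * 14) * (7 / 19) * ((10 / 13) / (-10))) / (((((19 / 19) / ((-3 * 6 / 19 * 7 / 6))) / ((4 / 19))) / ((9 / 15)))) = 49392 / 89167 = 0.55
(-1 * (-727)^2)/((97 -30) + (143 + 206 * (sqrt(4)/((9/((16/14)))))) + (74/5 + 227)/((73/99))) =-12153524355/13572523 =-895.45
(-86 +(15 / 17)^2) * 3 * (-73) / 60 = 1797917 / 5780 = 311.06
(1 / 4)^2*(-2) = -1 / 8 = -0.12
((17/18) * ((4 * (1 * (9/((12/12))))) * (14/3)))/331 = 476/993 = 0.48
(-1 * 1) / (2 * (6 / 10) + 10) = -5 / 56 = -0.09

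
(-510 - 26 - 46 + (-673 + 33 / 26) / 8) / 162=-138521 / 33696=-4.11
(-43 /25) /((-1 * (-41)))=-0.04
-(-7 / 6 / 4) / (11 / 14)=49 / 132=0.37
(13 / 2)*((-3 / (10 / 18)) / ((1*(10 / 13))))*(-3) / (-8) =-13689 / 800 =-17.11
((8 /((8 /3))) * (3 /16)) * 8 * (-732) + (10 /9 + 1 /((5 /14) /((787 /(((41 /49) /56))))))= 266025148 /1845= 144187.07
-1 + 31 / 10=21 / 10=2.10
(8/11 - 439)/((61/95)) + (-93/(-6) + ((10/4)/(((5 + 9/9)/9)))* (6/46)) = -666.57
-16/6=-8/3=-2.67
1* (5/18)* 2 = 5/9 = 0.56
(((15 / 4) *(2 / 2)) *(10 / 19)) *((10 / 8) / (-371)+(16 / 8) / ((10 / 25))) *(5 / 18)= 926875 / 338352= 2.74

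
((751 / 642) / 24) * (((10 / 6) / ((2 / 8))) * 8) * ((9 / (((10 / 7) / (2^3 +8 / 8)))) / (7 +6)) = 15771 / 1391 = 11.34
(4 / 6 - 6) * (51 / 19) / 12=-68 / 57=-1.19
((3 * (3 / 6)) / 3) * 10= 5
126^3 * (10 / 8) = 2500470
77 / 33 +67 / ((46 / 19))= 4141 / 138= 30.01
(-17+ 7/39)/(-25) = 0.67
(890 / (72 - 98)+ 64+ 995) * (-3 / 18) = -170.79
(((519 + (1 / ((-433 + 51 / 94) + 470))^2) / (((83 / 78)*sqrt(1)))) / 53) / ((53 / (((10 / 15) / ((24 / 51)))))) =1428445061615 / 5807151335254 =0.25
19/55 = 0.35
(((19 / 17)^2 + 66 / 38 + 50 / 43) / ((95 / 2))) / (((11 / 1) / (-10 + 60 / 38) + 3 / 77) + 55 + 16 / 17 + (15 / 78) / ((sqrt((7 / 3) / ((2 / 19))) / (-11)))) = 3037375153612800 * sqrt(798) / 6535304099268716798953 + 9341917136749701504 / 5847377351977272925379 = 0.00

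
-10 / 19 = -0.53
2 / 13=0.15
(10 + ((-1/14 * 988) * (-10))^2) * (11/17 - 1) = -146424540/833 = -175779.76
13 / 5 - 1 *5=-12 / 5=-2.40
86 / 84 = 43 / 42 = 1.02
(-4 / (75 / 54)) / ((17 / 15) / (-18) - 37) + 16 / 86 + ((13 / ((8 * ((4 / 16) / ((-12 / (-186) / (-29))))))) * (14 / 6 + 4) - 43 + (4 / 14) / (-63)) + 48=4407906412916 / 852983520795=5.17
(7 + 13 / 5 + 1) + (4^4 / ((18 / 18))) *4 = 5173 / 5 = 1034.60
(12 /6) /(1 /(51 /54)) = 17 /9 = 1.89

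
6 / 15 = 2 / 5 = 0.40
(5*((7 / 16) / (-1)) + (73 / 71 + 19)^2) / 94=4.24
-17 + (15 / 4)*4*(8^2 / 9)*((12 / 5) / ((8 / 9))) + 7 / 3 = 820 / 3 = 273.33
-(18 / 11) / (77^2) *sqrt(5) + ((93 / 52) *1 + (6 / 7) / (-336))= 9101 / 5096 - 18 *sqrt(5) / 65219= 1.79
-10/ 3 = -3.33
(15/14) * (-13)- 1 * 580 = -8315/14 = -593.93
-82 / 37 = -2.22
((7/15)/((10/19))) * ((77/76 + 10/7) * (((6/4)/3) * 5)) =433/80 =5.41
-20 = -20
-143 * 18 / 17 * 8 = -20592 / 17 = -1211.29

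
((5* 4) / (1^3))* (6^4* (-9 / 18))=-12960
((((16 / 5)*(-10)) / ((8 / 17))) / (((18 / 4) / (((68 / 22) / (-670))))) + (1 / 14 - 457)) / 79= -212124137 / 36680490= -5.78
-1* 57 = -57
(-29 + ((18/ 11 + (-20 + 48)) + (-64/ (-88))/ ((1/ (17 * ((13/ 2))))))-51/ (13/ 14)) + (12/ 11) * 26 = 7785/ 143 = 54.44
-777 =-777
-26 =-26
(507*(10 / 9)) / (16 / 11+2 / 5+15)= 92950 / 2781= 33.42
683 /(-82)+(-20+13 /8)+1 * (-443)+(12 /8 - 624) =-358243 /328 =-1092.20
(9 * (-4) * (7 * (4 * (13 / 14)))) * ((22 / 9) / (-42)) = 1144 / 21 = 54.48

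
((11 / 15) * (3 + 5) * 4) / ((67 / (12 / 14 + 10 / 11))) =0.62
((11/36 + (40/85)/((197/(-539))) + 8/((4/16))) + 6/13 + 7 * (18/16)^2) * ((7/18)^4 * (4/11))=2428831659695/7239418737408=0.34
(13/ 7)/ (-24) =-13/ 168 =-0.08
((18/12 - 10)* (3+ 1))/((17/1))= -2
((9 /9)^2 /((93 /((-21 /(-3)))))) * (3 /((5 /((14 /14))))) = 7 /155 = 0.05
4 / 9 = 0.44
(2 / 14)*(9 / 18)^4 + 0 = 1 / 112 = 0.01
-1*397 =-397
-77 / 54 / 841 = -77 / 45414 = -0.00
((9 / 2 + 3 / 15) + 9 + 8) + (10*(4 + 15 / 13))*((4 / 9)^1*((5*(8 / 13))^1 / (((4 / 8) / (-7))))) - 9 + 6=-14723573 / 15210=-968.02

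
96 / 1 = 96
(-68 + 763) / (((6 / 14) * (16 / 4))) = 4865 / 12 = 405.42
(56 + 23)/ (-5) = -79/ 5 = -15.80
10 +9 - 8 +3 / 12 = 45 / 4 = 11.25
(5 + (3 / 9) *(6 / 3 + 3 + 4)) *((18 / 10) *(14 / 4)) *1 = 252 / 5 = 50.40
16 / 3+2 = 22 / 3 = 7.33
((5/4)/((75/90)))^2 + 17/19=239/76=3.14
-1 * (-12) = 12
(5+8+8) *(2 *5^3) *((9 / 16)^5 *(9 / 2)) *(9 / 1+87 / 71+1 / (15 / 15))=1111841002125 / 74448896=14934.28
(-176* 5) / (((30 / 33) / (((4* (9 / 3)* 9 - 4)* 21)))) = -2114112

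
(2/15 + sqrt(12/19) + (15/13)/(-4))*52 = -121/15 + 104*sqrt(57)/19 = 33.26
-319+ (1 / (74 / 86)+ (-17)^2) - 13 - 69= -4101 / 37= -110.84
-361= -361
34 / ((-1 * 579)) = -34 / 579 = -0.06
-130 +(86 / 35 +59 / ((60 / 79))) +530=201659 / 420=480.14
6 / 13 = 0.46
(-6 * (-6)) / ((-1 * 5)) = -36 / 5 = -7.20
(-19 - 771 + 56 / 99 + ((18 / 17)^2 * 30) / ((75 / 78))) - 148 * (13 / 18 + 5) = -229080364 / 143055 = -1601.34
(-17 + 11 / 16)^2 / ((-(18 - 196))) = 68121 / 45568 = 1.49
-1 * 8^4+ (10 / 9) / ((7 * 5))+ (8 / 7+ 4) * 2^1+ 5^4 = -218023 / 63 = -3460.68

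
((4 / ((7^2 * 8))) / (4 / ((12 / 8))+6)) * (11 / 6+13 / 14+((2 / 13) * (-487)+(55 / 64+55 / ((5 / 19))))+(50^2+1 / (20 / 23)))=230529779 / 74197760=3.11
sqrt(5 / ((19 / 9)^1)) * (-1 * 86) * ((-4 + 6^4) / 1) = -17544 * sqrt(95) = -170997.76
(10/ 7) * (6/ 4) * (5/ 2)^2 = 375/ 28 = 13.39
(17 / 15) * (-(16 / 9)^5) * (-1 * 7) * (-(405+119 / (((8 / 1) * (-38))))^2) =-7374357602791424 / 319750335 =-23062861.23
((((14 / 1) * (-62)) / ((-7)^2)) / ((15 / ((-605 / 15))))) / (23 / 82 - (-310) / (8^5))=10078846976 / 61352865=164.28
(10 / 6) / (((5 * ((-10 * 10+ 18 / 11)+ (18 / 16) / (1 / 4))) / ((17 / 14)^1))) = -187 / 43365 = -0.00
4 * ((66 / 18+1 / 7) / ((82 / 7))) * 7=1120 / 123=9.11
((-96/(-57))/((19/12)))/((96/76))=16/19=0.84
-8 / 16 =-1 / 2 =-0.50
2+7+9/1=18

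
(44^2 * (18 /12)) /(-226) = -1452 /113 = -12.85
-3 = -3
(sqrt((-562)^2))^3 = 177504328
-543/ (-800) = 543/ 800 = 0.68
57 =57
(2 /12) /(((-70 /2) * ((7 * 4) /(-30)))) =1 /196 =0.01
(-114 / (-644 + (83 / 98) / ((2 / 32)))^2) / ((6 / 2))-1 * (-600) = 286294653581 / 477157832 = 600.00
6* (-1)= -6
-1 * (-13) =13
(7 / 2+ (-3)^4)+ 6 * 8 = 265 / 2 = 132.50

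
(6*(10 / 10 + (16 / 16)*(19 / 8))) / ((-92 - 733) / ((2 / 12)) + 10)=-81 / 19760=-0.00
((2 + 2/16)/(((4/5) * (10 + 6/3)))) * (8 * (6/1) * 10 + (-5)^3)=30175/384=78.58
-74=-74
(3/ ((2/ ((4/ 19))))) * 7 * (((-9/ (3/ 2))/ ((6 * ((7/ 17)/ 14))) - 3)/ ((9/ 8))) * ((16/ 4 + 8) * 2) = -33152/ 19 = -1744.84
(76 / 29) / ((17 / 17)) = 76 / 29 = 2.62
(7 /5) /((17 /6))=42 /85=0.49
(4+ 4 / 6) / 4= 7 / 6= 1.17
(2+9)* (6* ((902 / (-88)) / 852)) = -451 / 568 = -0.79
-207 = -207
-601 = -601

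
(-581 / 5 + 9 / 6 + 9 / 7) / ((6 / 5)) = -7939 / 84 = -94.51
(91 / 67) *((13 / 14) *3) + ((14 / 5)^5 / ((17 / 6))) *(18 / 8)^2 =311.29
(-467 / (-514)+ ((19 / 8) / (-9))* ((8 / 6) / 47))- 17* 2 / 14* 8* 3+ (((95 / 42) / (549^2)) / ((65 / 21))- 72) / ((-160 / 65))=-45887570492059 / 1630998960192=-28.13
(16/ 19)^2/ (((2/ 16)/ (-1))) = -2048/ 361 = -5.67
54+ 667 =721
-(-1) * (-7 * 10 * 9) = -630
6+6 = 12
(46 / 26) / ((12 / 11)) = 253 / 156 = 1.62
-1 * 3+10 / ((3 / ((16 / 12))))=13 / 9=1.44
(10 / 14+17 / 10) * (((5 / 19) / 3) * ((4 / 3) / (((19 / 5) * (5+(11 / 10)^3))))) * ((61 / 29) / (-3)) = -7930000 / 963598167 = -0.01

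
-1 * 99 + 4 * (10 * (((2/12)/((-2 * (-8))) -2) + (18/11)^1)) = -113.13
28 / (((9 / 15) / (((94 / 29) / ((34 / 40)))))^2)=2474080000 / 2187441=1131.04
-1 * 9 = -9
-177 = -177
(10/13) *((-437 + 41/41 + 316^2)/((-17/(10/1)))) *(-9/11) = 89478000/2431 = 36807.08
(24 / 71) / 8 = 3 / 71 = 0.04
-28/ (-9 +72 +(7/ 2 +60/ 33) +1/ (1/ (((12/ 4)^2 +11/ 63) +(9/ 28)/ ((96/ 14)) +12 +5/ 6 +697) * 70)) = -0.36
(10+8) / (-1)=-18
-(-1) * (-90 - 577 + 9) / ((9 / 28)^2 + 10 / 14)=-515872 / 641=-804.79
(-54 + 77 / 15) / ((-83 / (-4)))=-2932 / 1245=-2.36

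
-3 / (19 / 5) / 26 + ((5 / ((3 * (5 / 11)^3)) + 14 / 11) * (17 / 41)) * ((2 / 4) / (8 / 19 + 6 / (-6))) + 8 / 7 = -3665766586 / 643317675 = -5.70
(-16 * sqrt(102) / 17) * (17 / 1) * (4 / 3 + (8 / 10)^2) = -2368 * sqrt(102) / 75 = -318.88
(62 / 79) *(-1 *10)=-620 / 79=-7.85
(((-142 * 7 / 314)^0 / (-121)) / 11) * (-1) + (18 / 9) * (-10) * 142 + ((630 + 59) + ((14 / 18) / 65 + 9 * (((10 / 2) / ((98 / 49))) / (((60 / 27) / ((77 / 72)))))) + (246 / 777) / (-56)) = -2140.16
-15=-15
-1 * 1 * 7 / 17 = -7 / 17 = -0.41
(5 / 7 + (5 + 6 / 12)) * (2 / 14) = 87 / 98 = 0.89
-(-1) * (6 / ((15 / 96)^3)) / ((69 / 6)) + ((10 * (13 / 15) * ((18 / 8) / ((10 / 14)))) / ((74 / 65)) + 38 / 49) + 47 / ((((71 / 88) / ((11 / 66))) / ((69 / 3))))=384.83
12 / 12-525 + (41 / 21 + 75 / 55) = -120278 / 231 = -520.68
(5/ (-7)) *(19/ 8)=-1.70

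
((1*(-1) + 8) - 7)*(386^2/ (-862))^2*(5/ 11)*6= 0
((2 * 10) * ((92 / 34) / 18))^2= 9.04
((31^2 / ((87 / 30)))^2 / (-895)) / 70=-1.75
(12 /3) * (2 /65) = 8 /65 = 0.12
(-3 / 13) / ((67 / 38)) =-114 / 871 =-0.13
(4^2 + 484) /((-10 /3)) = -150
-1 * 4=-4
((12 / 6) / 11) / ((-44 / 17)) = -0.07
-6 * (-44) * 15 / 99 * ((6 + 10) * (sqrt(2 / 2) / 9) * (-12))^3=-10485760 / 27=-388361.48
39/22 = 1.77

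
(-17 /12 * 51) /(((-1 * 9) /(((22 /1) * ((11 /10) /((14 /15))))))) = 34969 /168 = 208.15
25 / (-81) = -25 / 81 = -0.31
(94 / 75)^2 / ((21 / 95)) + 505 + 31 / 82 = 992810113 / 1937250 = 512.48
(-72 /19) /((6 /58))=-696 /19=-36.63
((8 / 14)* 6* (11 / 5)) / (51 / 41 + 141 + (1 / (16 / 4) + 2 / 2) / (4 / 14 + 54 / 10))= 783264 / 14793695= 0.05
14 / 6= 7 / 3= 2.33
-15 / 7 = -2.14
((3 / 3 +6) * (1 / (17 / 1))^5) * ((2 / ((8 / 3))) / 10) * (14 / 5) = 147 / 141985700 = 0.00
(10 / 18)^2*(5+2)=175 / 81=2.16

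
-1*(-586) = 586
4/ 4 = 1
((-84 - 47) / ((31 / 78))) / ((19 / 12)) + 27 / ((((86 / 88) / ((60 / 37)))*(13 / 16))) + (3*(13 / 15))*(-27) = -13597602777 / 60911435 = -223.24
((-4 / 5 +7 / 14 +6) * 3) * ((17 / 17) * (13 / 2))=2223 / 20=111.15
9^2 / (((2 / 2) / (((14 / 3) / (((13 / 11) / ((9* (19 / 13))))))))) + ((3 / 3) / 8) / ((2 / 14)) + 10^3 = 7041327 / 1352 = 5208.08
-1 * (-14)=14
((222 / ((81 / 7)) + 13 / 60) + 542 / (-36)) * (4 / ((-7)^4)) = 2347 / 324135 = 0.01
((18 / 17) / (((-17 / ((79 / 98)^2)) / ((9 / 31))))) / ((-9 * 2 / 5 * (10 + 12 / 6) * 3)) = 31205 / 344168944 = 0.00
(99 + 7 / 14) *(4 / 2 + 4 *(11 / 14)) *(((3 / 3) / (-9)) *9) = -3582 / 7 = -511.71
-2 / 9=-0.22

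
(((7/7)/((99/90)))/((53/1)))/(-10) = -1/583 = -0.00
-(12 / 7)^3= -1728 / 343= -5.04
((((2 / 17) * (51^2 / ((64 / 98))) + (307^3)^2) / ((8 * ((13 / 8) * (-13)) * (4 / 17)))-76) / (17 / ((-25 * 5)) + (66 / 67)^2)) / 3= -42592930396275830807375 / 5063910592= -8411074726233.21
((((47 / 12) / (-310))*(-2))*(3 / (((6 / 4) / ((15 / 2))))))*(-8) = -94 / 31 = -3.03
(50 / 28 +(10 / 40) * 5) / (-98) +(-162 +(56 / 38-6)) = -8683631 / 52136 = -166.56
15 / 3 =5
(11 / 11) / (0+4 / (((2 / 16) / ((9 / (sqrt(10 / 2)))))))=sqrt(5) / 288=0.01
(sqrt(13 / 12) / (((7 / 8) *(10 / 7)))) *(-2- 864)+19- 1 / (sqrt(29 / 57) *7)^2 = 26942 / 1421- 1732 *sqrt(39) / 15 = -702.13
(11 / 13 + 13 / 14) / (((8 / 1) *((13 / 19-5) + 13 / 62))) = -190247 / 3521336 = -0.05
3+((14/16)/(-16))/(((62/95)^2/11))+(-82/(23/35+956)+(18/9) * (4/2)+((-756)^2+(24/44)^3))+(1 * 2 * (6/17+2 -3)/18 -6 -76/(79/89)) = 571449.97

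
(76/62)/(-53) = -38/1643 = -0.02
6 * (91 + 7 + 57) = 930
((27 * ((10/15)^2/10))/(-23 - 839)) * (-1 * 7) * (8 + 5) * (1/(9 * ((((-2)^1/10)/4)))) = -364/1293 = -0.28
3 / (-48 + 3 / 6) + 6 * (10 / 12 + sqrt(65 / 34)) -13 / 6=1579 / 570 + 3 * sqrt(2210) / 17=11.07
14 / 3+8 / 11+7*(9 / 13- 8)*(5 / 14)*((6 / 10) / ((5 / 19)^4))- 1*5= -245091551 / 107250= -2285.24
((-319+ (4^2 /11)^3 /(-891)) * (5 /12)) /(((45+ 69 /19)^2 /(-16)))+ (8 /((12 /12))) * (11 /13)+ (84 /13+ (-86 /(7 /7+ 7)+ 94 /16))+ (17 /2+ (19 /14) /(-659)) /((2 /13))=839117774720351627 /13011271162337448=64.49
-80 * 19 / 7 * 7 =-1520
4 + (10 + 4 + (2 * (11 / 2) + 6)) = 35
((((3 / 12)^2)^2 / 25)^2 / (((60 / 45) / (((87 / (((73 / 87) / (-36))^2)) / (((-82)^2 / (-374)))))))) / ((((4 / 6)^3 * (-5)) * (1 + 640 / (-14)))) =-0.00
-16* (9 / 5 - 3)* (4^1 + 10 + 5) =1824 / 5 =364.80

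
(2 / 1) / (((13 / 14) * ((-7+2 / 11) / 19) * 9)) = -5852 / 8775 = -0.67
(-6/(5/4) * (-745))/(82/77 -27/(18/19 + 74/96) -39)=-431476584/6473255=-66.66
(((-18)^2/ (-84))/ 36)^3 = -27/ 21952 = -0.00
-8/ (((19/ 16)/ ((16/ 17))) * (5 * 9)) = -2048/ 14535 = -0.14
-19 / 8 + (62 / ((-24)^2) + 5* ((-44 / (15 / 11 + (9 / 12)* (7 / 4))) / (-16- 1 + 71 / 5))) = 8575153 / 316512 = 27.09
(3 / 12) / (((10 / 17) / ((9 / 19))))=153 / 760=0.20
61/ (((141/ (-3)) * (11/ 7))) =-0.83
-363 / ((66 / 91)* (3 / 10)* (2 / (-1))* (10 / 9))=3003 / 4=750.75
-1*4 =-4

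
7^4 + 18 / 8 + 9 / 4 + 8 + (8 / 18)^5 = 285031571 / 118098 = 2413.52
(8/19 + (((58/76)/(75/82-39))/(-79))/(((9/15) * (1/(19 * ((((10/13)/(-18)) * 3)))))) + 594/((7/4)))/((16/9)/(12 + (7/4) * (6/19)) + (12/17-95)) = -1175565540666875/325681573264411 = -3.61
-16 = -16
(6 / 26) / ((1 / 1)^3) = 3 / 13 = 0.23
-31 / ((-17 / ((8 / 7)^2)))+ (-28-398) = -352874 / 833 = -423.62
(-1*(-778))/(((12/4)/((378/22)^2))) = 76559.06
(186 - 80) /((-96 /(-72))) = 159 /2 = 79.50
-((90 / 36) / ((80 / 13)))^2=-169 / 1024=-0.17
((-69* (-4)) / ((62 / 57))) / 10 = 3933 / 155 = 25.37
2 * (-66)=-132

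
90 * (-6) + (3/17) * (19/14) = -128463/238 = -539.76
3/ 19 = 0.16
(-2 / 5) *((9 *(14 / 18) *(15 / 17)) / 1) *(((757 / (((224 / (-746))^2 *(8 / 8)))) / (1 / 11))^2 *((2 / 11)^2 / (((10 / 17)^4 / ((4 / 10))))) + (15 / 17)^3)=-13654971276167389240125771 / 5867049574400000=-2327400016.48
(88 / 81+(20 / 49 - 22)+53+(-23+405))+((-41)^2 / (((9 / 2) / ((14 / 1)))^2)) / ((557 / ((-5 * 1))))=197816791 / 736911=268.44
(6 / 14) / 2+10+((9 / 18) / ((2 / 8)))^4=367 / 14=26.21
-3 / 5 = -0.60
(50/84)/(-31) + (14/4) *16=55.98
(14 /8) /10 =7 /40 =0.18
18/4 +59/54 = 151/27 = 5.59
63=63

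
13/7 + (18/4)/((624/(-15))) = 5093/2912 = 1.75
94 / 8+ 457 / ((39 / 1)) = 3661 / 156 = 23.47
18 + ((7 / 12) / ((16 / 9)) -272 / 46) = 18275 / 1472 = 12.42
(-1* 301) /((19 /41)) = -12341 /19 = -649.53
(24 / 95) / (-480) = -1 / 1900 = -0.00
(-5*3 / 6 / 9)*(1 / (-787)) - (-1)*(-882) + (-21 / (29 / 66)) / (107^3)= -882.00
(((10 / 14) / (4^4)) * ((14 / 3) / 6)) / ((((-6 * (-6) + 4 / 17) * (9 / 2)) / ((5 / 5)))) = 85 / 6386688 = 0.00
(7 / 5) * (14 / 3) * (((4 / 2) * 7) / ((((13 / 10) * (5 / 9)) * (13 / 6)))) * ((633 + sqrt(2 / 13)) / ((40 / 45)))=55566 * sqrt(26) / 10985 + 35173278 / 845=41650.97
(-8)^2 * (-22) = -1408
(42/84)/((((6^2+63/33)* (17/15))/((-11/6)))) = -605/28356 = -0.02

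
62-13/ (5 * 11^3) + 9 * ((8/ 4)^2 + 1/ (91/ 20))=60546007/ 605605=99.98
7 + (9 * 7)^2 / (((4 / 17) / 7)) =472339 / 4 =118084.75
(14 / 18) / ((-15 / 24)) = -56 / 45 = -1.24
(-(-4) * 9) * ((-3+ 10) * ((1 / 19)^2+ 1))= 91224 / 361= 252.70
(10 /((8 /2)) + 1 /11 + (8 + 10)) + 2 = 22.59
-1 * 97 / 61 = -97 / 61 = -1.59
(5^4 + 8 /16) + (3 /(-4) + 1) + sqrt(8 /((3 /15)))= 2 * sqrt(10) + 2503 /4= 632.07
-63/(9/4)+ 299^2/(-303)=-97885/303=-323.05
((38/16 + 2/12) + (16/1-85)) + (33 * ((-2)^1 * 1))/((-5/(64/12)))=3.94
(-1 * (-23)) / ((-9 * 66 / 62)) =-713 / 297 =-2.40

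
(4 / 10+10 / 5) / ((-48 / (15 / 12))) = -1 / 16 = -0.06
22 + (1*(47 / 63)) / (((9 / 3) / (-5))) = 3923 / 189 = 20.76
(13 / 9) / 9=13 / 81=0.16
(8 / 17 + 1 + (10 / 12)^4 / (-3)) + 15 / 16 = 37135 / 16524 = 2.25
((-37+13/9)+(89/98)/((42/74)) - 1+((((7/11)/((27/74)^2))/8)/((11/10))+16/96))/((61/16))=-16577983168/1845596907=-8.98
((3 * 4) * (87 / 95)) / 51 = 348 / 1615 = 0.22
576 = 576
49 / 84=7 / 12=0.58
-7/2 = -3.50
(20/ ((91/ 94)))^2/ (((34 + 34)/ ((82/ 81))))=6.35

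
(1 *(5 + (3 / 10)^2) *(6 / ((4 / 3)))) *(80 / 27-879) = -12039377 / 600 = -20065.63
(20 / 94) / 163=0.00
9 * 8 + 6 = 78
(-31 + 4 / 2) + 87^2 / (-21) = -389.43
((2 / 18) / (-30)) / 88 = -1 / 23760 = -0.00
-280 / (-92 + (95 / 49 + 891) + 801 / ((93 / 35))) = -425320 / 1674531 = -0.25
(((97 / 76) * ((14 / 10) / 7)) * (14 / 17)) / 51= 679 / 164730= 0.00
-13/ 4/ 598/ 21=-1/ 3864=-0.00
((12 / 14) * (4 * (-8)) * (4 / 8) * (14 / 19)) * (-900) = 172800 / 19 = 9094.74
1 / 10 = 0.10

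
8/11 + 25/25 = 19/11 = 1.73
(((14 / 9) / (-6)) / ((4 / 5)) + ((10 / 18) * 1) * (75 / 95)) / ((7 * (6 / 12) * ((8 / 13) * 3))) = 3055 / 172368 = 0.02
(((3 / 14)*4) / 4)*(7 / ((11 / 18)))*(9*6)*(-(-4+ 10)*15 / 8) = -32805 / 22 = -1491.14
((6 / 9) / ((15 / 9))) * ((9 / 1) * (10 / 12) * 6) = 18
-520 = -520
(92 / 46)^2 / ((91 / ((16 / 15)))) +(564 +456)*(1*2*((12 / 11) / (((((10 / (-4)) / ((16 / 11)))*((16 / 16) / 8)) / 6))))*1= -10265141696 / 165165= -62150.83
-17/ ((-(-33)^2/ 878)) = 14926/ 1089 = 13.71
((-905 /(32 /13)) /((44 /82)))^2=232675993225 /495616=469468.28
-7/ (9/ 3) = -7/ 3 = -2.33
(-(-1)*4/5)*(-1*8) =-32/5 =-6.40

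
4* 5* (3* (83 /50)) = 498 /5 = 99.60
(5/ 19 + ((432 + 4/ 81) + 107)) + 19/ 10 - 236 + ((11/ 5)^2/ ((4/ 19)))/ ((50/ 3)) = 2359224983/ 7695000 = 306.59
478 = 478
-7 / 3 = -2.33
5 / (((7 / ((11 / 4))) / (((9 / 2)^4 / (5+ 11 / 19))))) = 6856245 / 47488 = 144.38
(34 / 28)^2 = 289 / 196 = 1.47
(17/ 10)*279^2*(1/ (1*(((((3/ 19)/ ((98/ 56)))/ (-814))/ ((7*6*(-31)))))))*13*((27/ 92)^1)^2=147310598026254663/ 84640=1740437122238.36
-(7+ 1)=-8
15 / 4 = 3.75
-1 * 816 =-816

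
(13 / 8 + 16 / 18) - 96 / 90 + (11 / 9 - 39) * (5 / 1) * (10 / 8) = -84479 / 360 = -234.66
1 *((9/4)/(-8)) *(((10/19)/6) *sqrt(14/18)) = -5 *sqrt(7)/608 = -0.02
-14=-14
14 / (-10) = -7 / 5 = -1.40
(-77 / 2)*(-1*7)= 269.50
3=3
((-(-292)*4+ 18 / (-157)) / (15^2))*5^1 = 183358 / 7065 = 25.95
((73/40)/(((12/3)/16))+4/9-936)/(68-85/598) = -24979357/1826055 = -13.68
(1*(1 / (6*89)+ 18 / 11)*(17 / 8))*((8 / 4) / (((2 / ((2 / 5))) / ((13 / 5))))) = 3.62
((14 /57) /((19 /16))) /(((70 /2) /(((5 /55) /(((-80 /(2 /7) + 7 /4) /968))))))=-11264 /6026895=-0.00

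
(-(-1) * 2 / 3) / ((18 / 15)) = 0.56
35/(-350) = -1/10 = -0.10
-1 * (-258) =258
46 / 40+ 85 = 1723 / 20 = 86.15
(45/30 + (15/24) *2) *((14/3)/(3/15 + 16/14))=2695/282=9.56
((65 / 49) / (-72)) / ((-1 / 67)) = 4355 / 3528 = 1.23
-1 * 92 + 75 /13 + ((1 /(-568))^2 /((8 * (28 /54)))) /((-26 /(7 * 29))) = -11573168911 /134211584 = -86.23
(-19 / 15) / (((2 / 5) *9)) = -19 / 54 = -0.35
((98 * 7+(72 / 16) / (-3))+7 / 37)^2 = 2567144889 / 5476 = 468799.29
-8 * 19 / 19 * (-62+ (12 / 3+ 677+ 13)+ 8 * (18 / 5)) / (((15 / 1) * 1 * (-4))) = 6608 / 75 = 88.11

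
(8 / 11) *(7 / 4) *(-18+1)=-238 / 11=-21.64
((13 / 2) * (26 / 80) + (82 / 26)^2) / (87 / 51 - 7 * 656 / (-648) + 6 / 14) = 1571552199 / 1201657600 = 1.31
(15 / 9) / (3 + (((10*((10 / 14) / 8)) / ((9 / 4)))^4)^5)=1616812799777249527984948698966901335 / 2910263048693996168102190037290813028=0.56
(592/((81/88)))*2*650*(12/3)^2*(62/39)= 5167923200/243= 21267173.66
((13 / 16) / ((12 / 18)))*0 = 0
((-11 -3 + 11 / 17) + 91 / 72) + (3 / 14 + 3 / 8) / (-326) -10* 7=-229293563 / 2793168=-82.09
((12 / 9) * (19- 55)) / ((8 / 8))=-48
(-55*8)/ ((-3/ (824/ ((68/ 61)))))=5529040/ 51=108412.55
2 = 2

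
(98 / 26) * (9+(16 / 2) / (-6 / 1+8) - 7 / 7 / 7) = 630 / 13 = 48.46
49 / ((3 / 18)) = 294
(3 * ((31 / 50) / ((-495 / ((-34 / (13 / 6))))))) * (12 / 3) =4216 / 17875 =0.24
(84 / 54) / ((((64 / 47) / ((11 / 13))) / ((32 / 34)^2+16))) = 1103795 / 67626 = 16.32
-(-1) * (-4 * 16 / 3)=-21.33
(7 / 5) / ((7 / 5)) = 1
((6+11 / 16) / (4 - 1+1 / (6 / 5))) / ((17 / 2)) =321 / 1564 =0.21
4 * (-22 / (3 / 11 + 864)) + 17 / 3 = 17635 / 3169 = 5.56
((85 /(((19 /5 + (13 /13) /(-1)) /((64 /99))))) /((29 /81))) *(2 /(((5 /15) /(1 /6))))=122400 /2233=54.81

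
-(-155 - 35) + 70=260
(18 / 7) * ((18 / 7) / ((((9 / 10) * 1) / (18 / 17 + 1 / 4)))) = 8010 / 833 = 9.62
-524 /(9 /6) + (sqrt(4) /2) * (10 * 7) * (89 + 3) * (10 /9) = 61256 /9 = 6806.22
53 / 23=2.30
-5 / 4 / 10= -1 / 8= -0.12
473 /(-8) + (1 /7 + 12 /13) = -42267 /728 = -58.06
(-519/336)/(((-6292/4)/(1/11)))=173/1937936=0.00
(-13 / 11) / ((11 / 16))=-1.72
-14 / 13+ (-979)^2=12459719 / 13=958439.92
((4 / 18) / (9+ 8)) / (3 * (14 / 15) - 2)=5 / 306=0.02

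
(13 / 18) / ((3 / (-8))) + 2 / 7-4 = -1066 / 189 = -5.64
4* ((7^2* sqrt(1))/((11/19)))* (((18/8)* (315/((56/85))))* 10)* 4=160248375/11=14568034.09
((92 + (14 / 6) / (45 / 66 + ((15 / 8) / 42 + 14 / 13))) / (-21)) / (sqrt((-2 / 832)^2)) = -3362869120 / 1819629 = -1848.11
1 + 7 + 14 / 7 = 10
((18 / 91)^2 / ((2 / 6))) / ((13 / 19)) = 0.17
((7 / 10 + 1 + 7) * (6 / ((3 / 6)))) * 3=313.20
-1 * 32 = -32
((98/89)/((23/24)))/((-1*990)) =-0.00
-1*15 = -15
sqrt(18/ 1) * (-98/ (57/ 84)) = -8232 * sqrt(2)/ 19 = -612.73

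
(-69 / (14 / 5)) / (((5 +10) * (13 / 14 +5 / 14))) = -23 / 18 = -1.28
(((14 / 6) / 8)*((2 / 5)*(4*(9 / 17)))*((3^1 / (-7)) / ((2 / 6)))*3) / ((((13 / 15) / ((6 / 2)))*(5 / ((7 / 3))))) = -1701 / 1105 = -1.54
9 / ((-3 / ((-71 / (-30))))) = -71 / 10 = -7.10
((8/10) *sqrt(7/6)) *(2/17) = 4 *sqrt(42)/255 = 0.10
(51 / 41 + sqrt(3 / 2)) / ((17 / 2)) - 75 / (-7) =sqrt(6) / 17 + 3117 / 287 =11.00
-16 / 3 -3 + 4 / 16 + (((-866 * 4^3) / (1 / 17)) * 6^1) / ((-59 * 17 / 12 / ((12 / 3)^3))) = 3064719781 / 708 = 4328700.26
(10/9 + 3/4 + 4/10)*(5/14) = 407/504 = 0.81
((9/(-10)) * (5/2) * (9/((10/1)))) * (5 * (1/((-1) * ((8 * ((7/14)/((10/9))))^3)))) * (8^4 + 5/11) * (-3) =-5632625/2112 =-2666.96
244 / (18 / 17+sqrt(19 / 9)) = -671976 / 2575+211548*sqrt(19) / 2575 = 97.14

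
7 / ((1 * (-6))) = -7 / 6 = -1.17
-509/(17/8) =-4072/17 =-239.53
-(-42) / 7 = 6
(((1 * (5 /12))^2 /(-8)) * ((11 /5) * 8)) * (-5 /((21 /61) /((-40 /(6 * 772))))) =-83875 /1750896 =-0.05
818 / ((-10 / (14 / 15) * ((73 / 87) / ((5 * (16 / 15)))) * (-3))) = 2656864 / 16425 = 161.76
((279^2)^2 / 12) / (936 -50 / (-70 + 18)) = 26256625551 / 48722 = 538906.97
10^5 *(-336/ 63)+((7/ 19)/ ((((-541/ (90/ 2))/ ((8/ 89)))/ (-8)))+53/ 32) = -46839199806511/ 87823776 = -533331.66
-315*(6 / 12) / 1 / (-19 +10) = 35 / 2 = 17.50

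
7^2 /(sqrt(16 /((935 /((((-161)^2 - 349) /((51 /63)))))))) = 2.11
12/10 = 6/5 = 1.20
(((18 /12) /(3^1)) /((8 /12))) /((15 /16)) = 4 /5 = 0.80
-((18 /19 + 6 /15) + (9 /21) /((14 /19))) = -17959 /9310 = -1.93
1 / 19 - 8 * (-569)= 86489 / 19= 4552.05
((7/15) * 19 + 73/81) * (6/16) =989/270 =3.66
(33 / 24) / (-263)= -11 / 2104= -0.01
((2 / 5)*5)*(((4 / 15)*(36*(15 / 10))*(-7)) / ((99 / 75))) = -1680 / 11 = -152.73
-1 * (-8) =8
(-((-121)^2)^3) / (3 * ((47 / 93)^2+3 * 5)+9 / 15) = -45240445050433215 / 668369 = -67687826710.15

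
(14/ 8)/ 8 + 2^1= 71/ 32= 2.22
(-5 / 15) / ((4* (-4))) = 0.02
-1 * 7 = -7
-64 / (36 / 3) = -16 / 3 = -5.33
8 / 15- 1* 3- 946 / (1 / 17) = -241267 / 15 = -16084.47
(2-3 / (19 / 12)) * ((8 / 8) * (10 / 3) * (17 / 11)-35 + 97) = 4432 / 627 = 7.07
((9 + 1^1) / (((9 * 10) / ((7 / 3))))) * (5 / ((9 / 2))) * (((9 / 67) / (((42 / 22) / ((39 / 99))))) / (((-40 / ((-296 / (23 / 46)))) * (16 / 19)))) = 9139 / 65124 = 0.14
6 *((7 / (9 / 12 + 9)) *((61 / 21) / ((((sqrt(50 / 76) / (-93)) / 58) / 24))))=-21058176 *sqrt(38) / 65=-1997097.15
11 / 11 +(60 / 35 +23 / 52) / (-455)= 32967 / 33124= 1.00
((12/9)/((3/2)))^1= 8/9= 0.89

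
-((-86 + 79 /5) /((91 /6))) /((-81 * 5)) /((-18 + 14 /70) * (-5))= -2 /15575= -0.00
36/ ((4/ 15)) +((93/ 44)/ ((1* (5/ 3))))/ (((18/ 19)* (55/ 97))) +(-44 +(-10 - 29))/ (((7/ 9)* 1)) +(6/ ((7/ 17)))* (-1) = 2723131/ 169400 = 16.08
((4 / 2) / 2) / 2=1 / 2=0.50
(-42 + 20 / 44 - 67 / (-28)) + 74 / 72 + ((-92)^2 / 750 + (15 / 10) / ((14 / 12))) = -4427191 / 173250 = -25.55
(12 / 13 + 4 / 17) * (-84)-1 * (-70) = -6034 / 221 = -27.30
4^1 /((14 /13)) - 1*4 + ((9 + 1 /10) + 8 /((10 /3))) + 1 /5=799 /70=11.41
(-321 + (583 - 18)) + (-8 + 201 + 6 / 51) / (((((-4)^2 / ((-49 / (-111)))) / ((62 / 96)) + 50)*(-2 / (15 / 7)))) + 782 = 5612544867 / 5480732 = 1024.05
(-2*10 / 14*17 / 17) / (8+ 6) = -5 / 49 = -0.10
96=96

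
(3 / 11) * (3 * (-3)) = -27 / 11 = -2.45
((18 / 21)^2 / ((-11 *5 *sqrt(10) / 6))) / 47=-108 *sqrt(10) / 633325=-0.00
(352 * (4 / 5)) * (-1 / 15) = -1408 / 75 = -18.77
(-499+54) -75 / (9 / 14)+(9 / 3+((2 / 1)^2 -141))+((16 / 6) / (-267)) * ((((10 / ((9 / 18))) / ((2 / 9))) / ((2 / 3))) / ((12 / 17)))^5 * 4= -87334522603151 / 8544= -10221737196.06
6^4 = 1296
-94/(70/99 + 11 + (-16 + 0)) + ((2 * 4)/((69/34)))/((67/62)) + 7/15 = 51105733/1964775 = 26.01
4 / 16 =1 / 4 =0.25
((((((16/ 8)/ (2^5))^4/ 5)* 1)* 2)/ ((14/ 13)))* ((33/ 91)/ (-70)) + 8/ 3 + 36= 130377318301/ 3371827200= 38.67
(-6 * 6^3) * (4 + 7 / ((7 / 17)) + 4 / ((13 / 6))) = -384912 / 13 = -29608.62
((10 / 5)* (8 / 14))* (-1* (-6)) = 48 / 7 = 6.86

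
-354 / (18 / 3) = -59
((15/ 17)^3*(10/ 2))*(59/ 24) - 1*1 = 292571/ 39304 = 7.44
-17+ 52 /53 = -849 /53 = -16.02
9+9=18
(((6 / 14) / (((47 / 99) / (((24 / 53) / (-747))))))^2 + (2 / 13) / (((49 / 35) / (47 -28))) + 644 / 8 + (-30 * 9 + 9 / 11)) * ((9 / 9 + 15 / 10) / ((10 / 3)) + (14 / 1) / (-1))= 111779769172517839 / 45211599801368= 2472.37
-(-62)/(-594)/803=-31/238491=-0.00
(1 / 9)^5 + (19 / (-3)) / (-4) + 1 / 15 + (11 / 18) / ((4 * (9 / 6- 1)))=577373 / 295245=1.96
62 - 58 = 4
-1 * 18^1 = -18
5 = 5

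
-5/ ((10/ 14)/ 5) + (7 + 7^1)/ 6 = -98/ 3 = -32.67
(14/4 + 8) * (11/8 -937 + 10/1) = -170315/16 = -10644.69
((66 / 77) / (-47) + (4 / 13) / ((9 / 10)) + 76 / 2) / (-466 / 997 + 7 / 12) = 5883065696 / 17796597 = 330.57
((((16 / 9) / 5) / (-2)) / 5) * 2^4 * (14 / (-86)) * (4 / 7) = 512 / 9675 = 0.05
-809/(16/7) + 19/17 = -95967/272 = -352.82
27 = 27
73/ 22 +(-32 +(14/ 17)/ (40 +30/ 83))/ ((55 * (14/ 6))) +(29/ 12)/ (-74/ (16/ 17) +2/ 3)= 124627729981/ 41023078250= 3.04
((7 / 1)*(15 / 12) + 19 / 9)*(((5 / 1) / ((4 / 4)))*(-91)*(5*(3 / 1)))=-74127.08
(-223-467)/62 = -345/31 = -11.13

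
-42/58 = -21/29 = -0.72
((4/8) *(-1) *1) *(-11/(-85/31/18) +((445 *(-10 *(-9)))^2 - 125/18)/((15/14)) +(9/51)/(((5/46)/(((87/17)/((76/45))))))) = -2219509692073391/2965140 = -748534535.32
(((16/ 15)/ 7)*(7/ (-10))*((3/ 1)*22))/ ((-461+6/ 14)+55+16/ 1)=1232/ 68175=0.02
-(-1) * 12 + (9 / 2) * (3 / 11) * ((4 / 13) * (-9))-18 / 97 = 116736 / 13871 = 8.42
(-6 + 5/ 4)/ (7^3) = -19/ 1372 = -0.01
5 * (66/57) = 5.79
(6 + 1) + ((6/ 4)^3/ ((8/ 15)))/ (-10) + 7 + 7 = 2607/ 128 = 20.37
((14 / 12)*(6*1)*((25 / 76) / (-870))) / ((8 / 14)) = -245 / 52896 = -0.00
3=3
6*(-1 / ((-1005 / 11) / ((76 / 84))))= 418 / 7035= 0.06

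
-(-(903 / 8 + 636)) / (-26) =-5991 / 208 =-28.80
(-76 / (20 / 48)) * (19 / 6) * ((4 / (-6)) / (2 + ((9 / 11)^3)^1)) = 7687856 / 50865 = 151.14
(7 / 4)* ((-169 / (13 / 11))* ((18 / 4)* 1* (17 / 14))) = -21879 / 16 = -1367.44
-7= -7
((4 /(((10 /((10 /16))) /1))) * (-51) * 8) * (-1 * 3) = 306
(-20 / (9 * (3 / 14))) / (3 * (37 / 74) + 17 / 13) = -7280 / 1971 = -3.69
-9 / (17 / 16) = -144 / 17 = -8.47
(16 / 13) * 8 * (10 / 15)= 256 / 39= 6.56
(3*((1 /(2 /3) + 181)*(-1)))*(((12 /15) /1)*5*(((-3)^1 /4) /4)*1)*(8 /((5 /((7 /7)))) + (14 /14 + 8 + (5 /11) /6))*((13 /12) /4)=3343327 /2816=1187.26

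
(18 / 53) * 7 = 126 / 53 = 2.38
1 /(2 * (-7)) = -1 /14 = -0.07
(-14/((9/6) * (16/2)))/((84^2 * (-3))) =1/18144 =0.00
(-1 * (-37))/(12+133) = 37/145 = 0.26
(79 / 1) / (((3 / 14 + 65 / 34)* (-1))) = -9401 / 253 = -37.16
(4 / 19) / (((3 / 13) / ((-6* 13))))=-1352 / 19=-71.16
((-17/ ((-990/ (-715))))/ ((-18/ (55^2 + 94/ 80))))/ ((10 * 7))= 8917129/ 302400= 29.49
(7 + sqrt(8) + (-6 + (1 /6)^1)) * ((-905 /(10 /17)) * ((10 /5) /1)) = -6154 * sqrt(2)- 21539 /6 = -12292.90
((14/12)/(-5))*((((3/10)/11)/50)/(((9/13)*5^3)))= -91/61875000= -0.00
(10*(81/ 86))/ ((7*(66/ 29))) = 3915/ 6622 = 0.59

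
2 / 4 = 1 / 2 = 0.50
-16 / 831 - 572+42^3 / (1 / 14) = 861464444 / 831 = 1036659.98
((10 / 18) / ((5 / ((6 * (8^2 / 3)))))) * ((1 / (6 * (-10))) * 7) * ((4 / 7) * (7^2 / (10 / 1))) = -3136 / 675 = -4.65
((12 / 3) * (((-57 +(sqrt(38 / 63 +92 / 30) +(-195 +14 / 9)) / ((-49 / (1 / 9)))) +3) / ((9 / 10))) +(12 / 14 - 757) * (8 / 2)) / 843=-116544116 / 30112803 - 272 * sqrt(35) / 70263207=-3.87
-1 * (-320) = 320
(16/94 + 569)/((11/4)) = 107004/517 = 206.97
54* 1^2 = 54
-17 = -17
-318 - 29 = -347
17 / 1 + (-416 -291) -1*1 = -691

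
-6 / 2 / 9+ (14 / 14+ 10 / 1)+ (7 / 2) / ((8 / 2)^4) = 16405 / 1536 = 10.68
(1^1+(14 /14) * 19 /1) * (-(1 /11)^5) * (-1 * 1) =20 /161051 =0.00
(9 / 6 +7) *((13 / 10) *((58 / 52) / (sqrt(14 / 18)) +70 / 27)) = 1479 *sqrt(7) / 280 +1547 / 54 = 42.62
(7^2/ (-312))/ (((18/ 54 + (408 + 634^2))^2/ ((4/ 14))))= -21/ 75767822553748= -0.00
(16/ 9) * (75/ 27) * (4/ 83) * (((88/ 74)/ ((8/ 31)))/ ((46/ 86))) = 11730400/ 5721273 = 2.05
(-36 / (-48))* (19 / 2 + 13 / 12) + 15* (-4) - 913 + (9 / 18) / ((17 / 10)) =-262417 / 272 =-964.77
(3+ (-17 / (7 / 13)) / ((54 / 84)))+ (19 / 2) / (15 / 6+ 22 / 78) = -83386 / 1953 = -42.70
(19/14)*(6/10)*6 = 171/35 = 4.89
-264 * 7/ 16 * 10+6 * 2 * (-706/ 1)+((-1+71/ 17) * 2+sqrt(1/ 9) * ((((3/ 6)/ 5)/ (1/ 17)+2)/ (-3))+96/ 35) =-9618.32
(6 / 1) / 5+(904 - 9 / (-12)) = 18119 / 20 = 905.95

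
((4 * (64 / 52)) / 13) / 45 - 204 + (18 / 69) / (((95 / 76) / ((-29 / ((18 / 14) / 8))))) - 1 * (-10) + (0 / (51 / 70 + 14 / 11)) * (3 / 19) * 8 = -231.65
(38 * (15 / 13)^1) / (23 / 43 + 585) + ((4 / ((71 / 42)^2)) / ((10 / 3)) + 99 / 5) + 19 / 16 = 1417823026631 / 65999594960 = 21.48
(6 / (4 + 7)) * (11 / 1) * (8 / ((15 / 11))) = 35.20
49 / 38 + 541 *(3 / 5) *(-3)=-184777 / 190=-972.51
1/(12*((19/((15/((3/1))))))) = 5/228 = 0.02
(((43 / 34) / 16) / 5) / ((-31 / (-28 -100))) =172 / 2635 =0.07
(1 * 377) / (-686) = -377 / 686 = -0.55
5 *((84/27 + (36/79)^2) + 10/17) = 18653470/954873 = 19.54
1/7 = 0.14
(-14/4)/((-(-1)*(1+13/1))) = -1/4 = -0.25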